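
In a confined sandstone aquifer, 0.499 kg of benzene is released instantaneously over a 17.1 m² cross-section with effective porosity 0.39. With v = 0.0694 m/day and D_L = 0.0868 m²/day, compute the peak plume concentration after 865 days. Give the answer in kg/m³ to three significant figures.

0.00244 kg/m³

The peak of an instantaneous 1D plume sits at x = vt; there the Gaussian factor is 1 and C_max = M/(n_e·A·√(4πDt)), where n_e·A is the pore area the mass is dissolved in.
√(4πDt) = √(4π × 0.0868 × 865) = 30.72 m, so C_max = 0.499/(0.39 × 17.1 × 30.72) = 0.00244 kg/m³.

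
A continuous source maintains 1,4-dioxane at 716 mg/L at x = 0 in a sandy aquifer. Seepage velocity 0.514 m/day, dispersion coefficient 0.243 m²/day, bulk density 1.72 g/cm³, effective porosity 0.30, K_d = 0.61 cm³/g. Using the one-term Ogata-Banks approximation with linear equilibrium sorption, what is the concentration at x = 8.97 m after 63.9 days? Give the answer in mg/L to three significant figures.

188 mg/L

Retardation factor R = 1 + ρ_b·K_d/n = 1 + 1.72 × 0.61/0.30 = 4.497.
Sorption retards both mechanisms: v_R = v/R = 0.1143 m/day, D_R = D/R = 0.05404 m²/day.
v_R·t = 0.1143 × 63.9 = 7.30377 m; 2√(D_R t) = 3.717 m; argument = (8.97 − 7.30377)/3.717 = 0.4483.
C = C₀ × ½·erfc(0.4483) = 716 × 0.2630 = 188 mg/L.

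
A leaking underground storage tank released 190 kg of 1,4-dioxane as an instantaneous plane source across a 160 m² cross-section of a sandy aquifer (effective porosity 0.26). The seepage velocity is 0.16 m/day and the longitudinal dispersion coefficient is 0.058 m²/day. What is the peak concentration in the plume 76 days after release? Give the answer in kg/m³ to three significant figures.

0.614 kg/m³

The peak of an instantaneous 1D plume sits at x = vt; there the Gaussian factor is 1 and C_max = M/(n_e·A·√(4πDt)), where n_e·A is the pore area the mass is dissolved in.
√(4πDt) = √(4π × 0.058 × 76) = 7.443 m, so C_max = 190/(0.26 × 160 × 7.443) = 0.614 kg/m³.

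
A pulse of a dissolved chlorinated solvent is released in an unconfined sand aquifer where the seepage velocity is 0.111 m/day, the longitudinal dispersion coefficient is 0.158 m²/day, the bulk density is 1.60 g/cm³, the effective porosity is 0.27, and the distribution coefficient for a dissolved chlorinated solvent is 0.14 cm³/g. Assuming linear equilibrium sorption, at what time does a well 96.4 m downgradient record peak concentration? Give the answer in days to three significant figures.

Retardation factor R = 1 + ρ_b·K_d/n = 1 + 1.60 × 0.14/0.27 = 1.830.
Sorption retards both mechanisms: v_R = v/R = 0.06066 m/day, D_R = D/R = 0.08634 m²/day.
Peak time from v_R²t² + 2D_R t − x² = 0: t = (√(D_R² + v_R²x²) − D_R)/v_R².
√(D_R² + v_R²x²) = √(0.08634² + 0.06066² × 96.4²) = 5.848; v_R² = 0.003680.
t = (5.848 − 0.08634)/0.003680 = 1570 days.

1570 days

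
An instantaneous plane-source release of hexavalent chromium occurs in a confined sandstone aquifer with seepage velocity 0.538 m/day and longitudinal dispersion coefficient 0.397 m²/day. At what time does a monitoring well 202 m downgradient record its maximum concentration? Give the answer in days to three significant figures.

For the 1D instantaneous-source solution, setting ∂C/∂t = 0 at fixed x gives v²t² + 2Dt − x² = 0, so t = (√(D² + v²x²) − D)/v².
√(D² + v²x²) = √(0.397² + 0.538² × 202²) = 108.7; v² = 0.289444.
t = (108.7 − 0.397)/0.289444 = 374 days (vs. the pure-advection estimate x/v = 375 d).

374 days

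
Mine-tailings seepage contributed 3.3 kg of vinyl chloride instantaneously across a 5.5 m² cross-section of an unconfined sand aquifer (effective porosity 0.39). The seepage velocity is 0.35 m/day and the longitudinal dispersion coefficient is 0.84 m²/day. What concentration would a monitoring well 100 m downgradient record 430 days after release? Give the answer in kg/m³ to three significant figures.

0.00391 kg/m³

For an instantaneous plane source, C(x,t) = M/(n_e·A·√(4πDt)) · exp(−(x−vt)²/(4Dt)), with n_e·A the pore (flow) area.
Plume center vt = 0.35 × 430 = 150.5 m, so the well at 100 m is 50.5 m upgradient of the peak.
√(4πDt) = 67.37 m, giving peak height M/(n_e·A·√(4πDt)) = 3.3/(0.39 × 5.5 × 67.37) = 0.02284 kg/m³.
(x−vt)²/(4Dt) = (-50.5)²/(4 × 0.84 × 430) = 1.765; exp(−1.765) = 0.1712.
C = 0.02284 × 0.1712 = 0.00391 kg/m³.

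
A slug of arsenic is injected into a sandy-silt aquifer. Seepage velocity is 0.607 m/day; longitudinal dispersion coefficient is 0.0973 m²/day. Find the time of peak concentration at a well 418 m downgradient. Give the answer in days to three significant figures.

For the 1D instantaneous-source solution, setting ∂C/∂t = 0 at fixed x gives v²t² + 2Dt − x² = 0, so t = (√(D² + v²x²) − D)/v².
√(D² + v²x²) = √(0.0973² + 0.607² × 418²) = 253.7; v² = 0.368449.
t = (253.7 − 0.0973)/0.368449 = 688 days (vs. the pure-advection estimate x/v = 689 d).

688 days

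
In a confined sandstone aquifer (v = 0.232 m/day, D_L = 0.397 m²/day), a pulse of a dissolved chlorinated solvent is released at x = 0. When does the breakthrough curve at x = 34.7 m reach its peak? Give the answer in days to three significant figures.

142 days

For the 1D instantaneous-source solution, setting ∂C/∂t = 0 at fixed x gives v²t² + 2Dt − x² = 0, so t = (√(D² + v²x²) − D)/v².
√(D² + v²x²) = √(0.397² + 0.232² × 34.7²) = 8.060; v² = 0.053824.
t = (8.060 − 0.397)/0.053824 = 142 days (vs. the pure-advection estimate x/v = 150 d).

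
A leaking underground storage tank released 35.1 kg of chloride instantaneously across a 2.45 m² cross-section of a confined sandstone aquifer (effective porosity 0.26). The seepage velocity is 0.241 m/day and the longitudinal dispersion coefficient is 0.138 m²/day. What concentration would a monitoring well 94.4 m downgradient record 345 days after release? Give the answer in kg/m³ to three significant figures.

1.16 kg/m³

For an instantaneous plane source, C(x,t) = M/(n_e·A·√(4πDt)) · exp(−(x−vt)²/(4Dt)), with n_e·A the pore (flow) area.
Plume center vt = 0.241 × 345 = 83.145 m, so the well at 94.4 m is 11.255 m downgradient of the peak.
√(4πDt) = 24.46 m, giving peak height M/(n_e·A·√(4πDt)) = 35.1/(0.26 × 2.45 × 24.46) = 2.253 kg/m³.
(x−vt)²/(4Dt) = (11.255)²/(4 × 0.138 × 345) = 0.6652; exp(−0.6652) = 0.5142.
C = 2.253 × 0.5142 = 1.16 kg/m³.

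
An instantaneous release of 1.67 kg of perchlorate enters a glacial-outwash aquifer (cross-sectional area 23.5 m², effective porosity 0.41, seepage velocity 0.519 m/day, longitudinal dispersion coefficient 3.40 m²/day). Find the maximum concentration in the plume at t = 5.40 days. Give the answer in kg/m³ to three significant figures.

The peak of an instantaneous 1D plume sits at x = vt; there the Gaussian factor is 1 and C_max = M/(n_e·A·√(4πDt)), where n_e·A is the pore area the mass is dissolved in.
√(4πDt) = √(4π × 3.40 × 5.40) = 15.19 m, so C_max = 1.67/(0.41 × 23.5 × 15.19) = 0.0114 kg/m³.

0.0114 kg/m³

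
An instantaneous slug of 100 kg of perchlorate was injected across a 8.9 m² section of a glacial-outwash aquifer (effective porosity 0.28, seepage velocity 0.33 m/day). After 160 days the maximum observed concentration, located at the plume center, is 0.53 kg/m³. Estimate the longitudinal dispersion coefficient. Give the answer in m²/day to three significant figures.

2.85 m²/day

At the plume center C_max = M/(n_e·A·√(4πDt)), so D = M²/(4πt·(n_e·A·C_max)²).
n_e·A·C_max = 0.28 × 8.9 × 0.53 = 1.321 kg/m.
D = 100²/(4π × 160 × 1.321²) = 2.85 m²/day.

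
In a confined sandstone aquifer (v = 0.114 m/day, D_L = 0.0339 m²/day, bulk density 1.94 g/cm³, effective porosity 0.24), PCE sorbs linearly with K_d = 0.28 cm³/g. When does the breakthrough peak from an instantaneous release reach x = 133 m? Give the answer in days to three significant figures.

3800 days

Retardation factor R = 1 + ρ_b·K_d/n = 1 + 1.94 × 0.28/0.24 = 3.263.
Sorption retards both mechanisms: v_R = v/R = 0.03494 m/day, D_R = D/R = 0.01039 m²/day.
Peak time from v_R²t² + 2D_R t − x² = 0: t = (√(D_R² + v_R²x²) − D_R)/v_R².
√(D_R² + v_R²x²) = √(0.01039² + 0.03494² × 133²) = 4.647; v_R² = 0.001221.
t = (4.647 − 0.01039)/0.001221 = 3800 days.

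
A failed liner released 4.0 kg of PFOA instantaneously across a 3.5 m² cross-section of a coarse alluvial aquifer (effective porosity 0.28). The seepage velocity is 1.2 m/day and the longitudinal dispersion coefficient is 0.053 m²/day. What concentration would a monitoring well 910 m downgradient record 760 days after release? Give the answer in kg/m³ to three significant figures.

For an instantaneous plane source, C(x,t) = M/(n_e·A·√(4πDt)) · exp(−(x−vt)²/(4Dt)), with n_e·A the pore (flow) area.
Plume center vt = 1.2 × 760 = 912 m, so the well at 910 m is 2 m upgradient of the peak.
√(4πDt) = 22.50 m, giving peak height M/(n_e·A·√(4πDt)) = 4.0/(0.28 × 3.5 × 22.50) = 0.1814 kg/m³.
(x−vt)²/(4Dt) = (-2)²/(4 × 0.053 × 760) = 0.02483; exp(−0.02483) = 0.9755.
C = 0.1814 × 0.9755 = 0.177 kg/m³.

0.177 kg/m³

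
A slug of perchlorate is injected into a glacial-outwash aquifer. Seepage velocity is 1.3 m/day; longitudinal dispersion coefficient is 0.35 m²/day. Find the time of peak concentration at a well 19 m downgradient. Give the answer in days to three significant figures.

14.4 days

For the 1D instantaneous-source solution, setting ∂C/∂t = 0 at fixed x gives v²t² + 2Dt − x² = 0, so t = (√(D² + v²x²) − D)/v².
√(D² + v²x²) = √(0.35² + 1.3² × 19²) = 24.70; v² = 1.69.
t = (24.70 − 0.35)/1.69 = 14.4 days (vs. the pure-advection estimate x/v = 14.6 d).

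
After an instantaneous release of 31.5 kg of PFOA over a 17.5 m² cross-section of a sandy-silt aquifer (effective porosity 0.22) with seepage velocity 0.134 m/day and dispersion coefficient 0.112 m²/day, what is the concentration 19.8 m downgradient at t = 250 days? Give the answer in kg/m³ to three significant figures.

For an instantaneous plane source, C(x,t) = M/(n_e·A·√(4πDt)) · exp(−(x−vt)²/(4Dt)), with n_e·A the pore (flow) area.
Plume center vt = 0.134 × 250 = 33.5 m, so the well at 19.8 m is 13.7 m upgradient of the peak.
√(4πDt) = 18.76 m, giving peak height M/(n_e·A·√(4πDt)) = 31.5/(0.22 × 17.5 × 18.76) = 0.4361 kg/m³.
(x−vt)²/(4Dt) = (-13.7)²/(4 × 0.112 × 250) = 1.676; exp(−1.676) = 0.1871.
C = 0.4361 × 0.1871 = 0.0816 kg/m³.

0.0816 kg/m³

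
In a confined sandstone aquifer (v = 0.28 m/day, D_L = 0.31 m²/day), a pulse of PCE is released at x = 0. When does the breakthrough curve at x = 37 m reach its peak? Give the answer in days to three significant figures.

For the 1D instantaneous-source solution, setting ∂C/∂t = 0 at fixed x gives v²t² + 2Dt − x² = 0, so t = (√(D² + v²x²) − D)/v².
√(D² + v²x²) = √(0.31² + 0.28² × 37²) = 10.36; v² = 0.0784.
t = (10.36 − 0.31)/0.0784 = 128 days (vs. the pure-advection estimate x/v = 132 d).

128 days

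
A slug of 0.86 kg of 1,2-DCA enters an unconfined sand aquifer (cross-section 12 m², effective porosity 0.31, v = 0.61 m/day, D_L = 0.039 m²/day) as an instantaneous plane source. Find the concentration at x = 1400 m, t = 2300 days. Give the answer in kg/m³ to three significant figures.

For an instantaneous plane source, C(x,t) = M/(n_e·A·√(4πDt)) · exp(−(x−vt)²/(4Dt)), with n_e·A the pore (flow) area.
Plume center vt = 0.61 × 2300 = 1403 m, so the well at 1400 m is 3 m upgradient of the peak.
√(4πDt) = 33.57 m, giving peak height M/(n_e·A·√(4πDt)) = 0.86/(0.31 × 12 × 33.57) = 0.006887 kg/m³.
(x−vt)²/(4Dt) = (-3)²/(4 × 0.039 × 2300) = 0.02508; exp(−0.02508) = 0.9752.
C = 0.006887 × 0.9752 = 0.00672 kg/m³.

0.00672 kg/m³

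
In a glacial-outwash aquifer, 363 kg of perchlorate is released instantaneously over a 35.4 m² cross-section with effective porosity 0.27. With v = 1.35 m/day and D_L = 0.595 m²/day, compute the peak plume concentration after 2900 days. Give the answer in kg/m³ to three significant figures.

0.258 kg/m³

The peak of an instantaneous 1D plume sits at x = vt; there the Gaussian factor is 1 and C_max = M/(n_e·A·√(4πDt)), where n_e·A is the pore area the mass is dissolved in.
√(4πDt) = √(4π × 0.595 × 2900) = 147.3 m, so C_max = 363/(0.27 × 35.4 × 147.3) = 0.258 kg/m³.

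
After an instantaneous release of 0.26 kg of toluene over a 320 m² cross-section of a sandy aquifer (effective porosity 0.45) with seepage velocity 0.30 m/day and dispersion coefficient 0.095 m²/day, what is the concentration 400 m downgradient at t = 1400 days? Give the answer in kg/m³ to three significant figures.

For an instantaneous plane source, C(x,t) = M/(n_e·A·√(4πDt)) · exp(−(x−vt)²/(4Dt)), with n_e·A the pore (flow) area.
Plume center vt = 0.30 × 1400 = 420 m, so the well at 400 m is 20 m upgradient of the peak.
√(4πDt) = 40.88 m, giving peak height M/(n_e·A·√(4πDt)) = 0.26/(0.45 × 320 × 40.88) = 4.417e-05 kg/m³.
(x−vt)²/(4Dt) = (-20)²/(4 × 0.095 × 1400) = 0.7519; exp(−0.7519) = 0.4715.
C = 4.417e-05 × 0.4715 = 2.08e-05 kg/m³.

2.08e-05 kg/m³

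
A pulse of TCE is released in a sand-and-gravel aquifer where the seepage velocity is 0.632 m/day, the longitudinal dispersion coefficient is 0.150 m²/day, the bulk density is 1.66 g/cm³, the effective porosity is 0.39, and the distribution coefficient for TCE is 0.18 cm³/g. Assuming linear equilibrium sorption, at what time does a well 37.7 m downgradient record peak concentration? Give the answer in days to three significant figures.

105 days

Retardation factor R = 1 + ρ_b·K_d/n = 1 + 1.66 × 0.18/0.39 = 1.766.
Sorption retards both mechanisms: v_R = v/R = 0.3579 m/day, D_R = D/R = 0.08494 m²/day.
Peak time from v_R²t² + 2D_R t − x² = 0: t = (√(D_R² + v_R²x²) − D_R)/v_R².
√(D_R² + v_R²x²) = √(0.08494² + 0.3579² × 37.7²) = 13.49; v_R² = 0.1281.
t = (13.49 − 0.08494)/0.1281 = 105 days.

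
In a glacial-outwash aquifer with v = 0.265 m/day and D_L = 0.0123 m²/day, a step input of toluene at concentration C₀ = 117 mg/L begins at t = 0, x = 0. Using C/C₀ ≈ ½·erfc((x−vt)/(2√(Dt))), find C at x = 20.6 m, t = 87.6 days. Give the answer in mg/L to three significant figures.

113 mg/L

For a continuous step input, C/C₀ ≈ ½·erfc((x−vt)/(2√(Dt))).
vt = 0.265 × 87.6 = 23.214 m and 2√(Dt) = 2√(0.0123 × 87.6) = 2.076 m.
Argument (x−vt)/(2√(Dt)) = (20.6 − 23.214)/2.076 = -1.259; ½·erfc(-1.259) = 0.9625.
C = 117 × 0.9625 = 113 mg/L.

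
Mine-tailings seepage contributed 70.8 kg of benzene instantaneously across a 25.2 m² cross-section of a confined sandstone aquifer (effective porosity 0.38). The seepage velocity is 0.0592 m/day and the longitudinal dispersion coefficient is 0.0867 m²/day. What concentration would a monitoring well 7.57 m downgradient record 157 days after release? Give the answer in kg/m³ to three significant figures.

0.535 kg/m³

For an instantaneous plane source, C(x,t) = M/(n_e·A·√(4πDt)) · exp(−(x−vt)²/(4Dt)), with n_e·A the pore (flow) area.
Plume center vt = 0.0592 × 157 = 9.2944 m, so the well at 7.57 m is 1.7244 m upgradient of the peak.
√(4πDt) = 13.08 m, giving peak height M/(n_e·A·√(4πDt)) = 70.8/(0.38 × 25.2 × 13.08) = 0.5653 kg/m³.
(x−vt)²/(4Dt) = (-1.7244)²/(4 × 0.0867 × 157) = 0.05461; exp(−0.05461) = 0.9469.
C = 0.5653 × 0.9469 = 0.535 kg/m³.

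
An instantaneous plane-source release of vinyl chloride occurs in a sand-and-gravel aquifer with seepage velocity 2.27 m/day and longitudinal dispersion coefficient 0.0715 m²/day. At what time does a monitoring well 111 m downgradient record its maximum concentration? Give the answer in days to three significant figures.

48.9 days

For the 1D instantaneous-source solution, setting ∂C/∂t = 0 at fixed x gives v²t² + 2Dt − x² = 0, so t = (√(D² + v²x²) − D)/v².
√(D² + v²x²) = √(0.0715² + 2.27² × 111²) = 252.0; v² = 5.1529.
t = (252.0 − 0.0715)/5.1529 = 48.9 days (vs. the pure-advection estimate x/v = 48.9 d).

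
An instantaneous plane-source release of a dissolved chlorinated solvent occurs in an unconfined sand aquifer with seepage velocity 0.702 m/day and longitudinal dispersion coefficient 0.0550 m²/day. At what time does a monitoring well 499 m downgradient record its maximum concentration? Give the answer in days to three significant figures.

For the 1D instantaneous-source solution, setting ∂C/∂t = 0 at fixed x gives v²t² + 2Dt − x² = 0, so t = (√(D² + v²x²) − D)/v².
√(D² + v²x²) = √(0.0550² + 0.702² × 499²) = 350.3; v² = 0.492804.
t = (350.3 − 0.0550)/0.492804 = 711 days (vs. the pure-advection estimate x/v = 711 d).

711 days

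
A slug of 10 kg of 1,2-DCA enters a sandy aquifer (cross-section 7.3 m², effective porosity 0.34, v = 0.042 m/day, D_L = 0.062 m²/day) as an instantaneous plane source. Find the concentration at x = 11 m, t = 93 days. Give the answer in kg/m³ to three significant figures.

For an instantaneous plane source, C(x,t) = M/(n_e·A·√(4πDt)) · exp(−(x−vt)²/(4Dt)), with n_e·A the pore (flow) area.
Plume center vt = 0.042 × 93 = 3.906 m, so the well at 11 m is 7.094 m downgradient of the peak.
√(4πDt) = 8.512 m, giving peak height M/(n_e·A·√(4πDt)) = 10/(0.34 × 7.3 × 8.512) = 0.4733 kg/m³.
(x−vt)²/(4Dt) = (7.094)²/(4 × 0.062 × 93) = 2.182; exp(−2.182) = 0.1128.
C = 0.4733 × 0.1128 = 0.0534 kg/m³.

0.0534 kg/m³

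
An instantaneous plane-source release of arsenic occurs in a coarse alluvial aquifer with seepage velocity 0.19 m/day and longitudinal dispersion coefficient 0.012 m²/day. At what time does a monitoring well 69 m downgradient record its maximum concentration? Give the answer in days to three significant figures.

For the 1D instantaneous-source solution, setting ∂C/∂t = 0 at fixed x gives v²t² + 2Dt − x² = 0, so t = (√(D² + v²x²) − D)/v².
√(D² + v²x²) = √(0.012² + 0.19² × 69²) = 13.11; v² = 0.0361.
t = (13.11 − 0.012)/0.0361 = 363 days (vs. the pure-advection estimate x/v = 363 d).

363 days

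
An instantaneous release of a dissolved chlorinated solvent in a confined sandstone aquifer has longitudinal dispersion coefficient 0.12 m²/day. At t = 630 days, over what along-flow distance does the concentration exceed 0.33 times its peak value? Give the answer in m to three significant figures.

36.6 m

The plume is Gaussian with σ = √(2Dt) = √(2 × 0.12 × 630) = 12.30 m.
C/C_peak = exp(−Δx²/(2σ²)) = 0.33 ⇒ Δx = σ·√(−2 ln 0.33) = 12.30 × 1.489 = 18.31 m.
Width = 2Δx = 36.6 m.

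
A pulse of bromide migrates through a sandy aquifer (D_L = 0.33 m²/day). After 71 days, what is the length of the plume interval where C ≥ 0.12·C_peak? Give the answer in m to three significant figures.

The plume is Gaussian with σ = √(2Dt) = √(2 × 0.33 × 71) = 6.845 m.
C/C_peak = exp(−Δx²/(2σ²)) = 0.12 ⇒ Δx = σ·√(−2 ln 0.12) = 6.845 × 2.059 = 14.09 m.
Width = 2Δx = 28.2 m.

28.2 m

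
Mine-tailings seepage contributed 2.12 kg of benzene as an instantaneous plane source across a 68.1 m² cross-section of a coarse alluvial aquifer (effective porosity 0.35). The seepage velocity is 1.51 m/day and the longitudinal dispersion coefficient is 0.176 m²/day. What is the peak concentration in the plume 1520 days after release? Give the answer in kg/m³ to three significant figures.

0.00153 kg/m³

The peak of an instantaneous 1D plume sits at x = vt; there the Gaussian factor is 1 and C_max = M/(n_e·A·√(4πDt)), where n_e·A is the pore area the mass is dissolved in.
√(4πDt) = √(4π × 0.176 × 1520) = 57.98 m, so C_max = 2.12/(0.35 × 68.1 × 57.98) = 0.00153 kg/m³.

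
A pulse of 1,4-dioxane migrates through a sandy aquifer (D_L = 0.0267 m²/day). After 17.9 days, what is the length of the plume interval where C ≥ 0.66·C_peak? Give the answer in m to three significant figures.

1.78 m

The plume is Gaussian with σ = √(2Dt) = √(2 × 0.0267 × 17.9) = 0.9777 m.
C/C_peak = exp(−Δx²/(2σ²)) = 0.66 ⇒ Δx = σ·√(−2 ln 0.66) = 0.9777 × 0.9116 = 0.8913 m.
Width = 2Δx = 1.78 m.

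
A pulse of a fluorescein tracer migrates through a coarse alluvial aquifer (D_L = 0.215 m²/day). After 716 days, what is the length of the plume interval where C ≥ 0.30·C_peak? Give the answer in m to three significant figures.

The plume is Gaussian with σ = √(2Dt) = √(2 × 0.215 × 716) = 17.55 m.
C/C_peak = exp(−Δx²/(2σ²)) = 0.30 ⇒ Δx = σ·√(−2 ln 0.30) = 17.55 × 1.552 = 27.24 m.
Width = 2Δx = 54.5 m.

54.5 m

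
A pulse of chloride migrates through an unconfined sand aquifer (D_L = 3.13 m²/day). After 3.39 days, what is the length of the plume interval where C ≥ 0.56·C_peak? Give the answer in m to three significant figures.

The plume is Gaussian with σ = √(2Dt) = √(2 × 3.13 × 3.39) = 4.607 m.
C/C_peak = exp(−Δx²/(2σ²)) = 0.56 ⇒ Δx = σ·√(−2 ln 0.56) = 4.607 × 1.077 = 4.962 m.
Width = 2Δx = 9.92 m.

9.92 m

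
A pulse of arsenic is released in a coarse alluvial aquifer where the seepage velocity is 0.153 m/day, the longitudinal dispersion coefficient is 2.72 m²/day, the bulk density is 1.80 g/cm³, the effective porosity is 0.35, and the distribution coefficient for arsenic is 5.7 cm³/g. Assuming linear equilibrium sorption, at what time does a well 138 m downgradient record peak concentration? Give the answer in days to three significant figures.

Retardation factor R = 1 + ρ_b·K_d/n = 1 + 1.80 × 5.7/0.35 = 30.31.
Sorption retards both mechanisms: v_R = v/R = 0.005048 m/day, D_R = D/R = 0.08974 m²/day.
Peak time from v_R²t² + 2D_R t − x² = 0: t = (√(D_R² + v_R²x²) − D_R)/v_R².
√(D_R² + v_R²x²) = √(0.08974² + 0.005048² × 138²) = 0.7024; v_R² = 2.548e-05.
t = (0.7024 − 0.08974)/2.548e-05 = 24000 days.

24000 days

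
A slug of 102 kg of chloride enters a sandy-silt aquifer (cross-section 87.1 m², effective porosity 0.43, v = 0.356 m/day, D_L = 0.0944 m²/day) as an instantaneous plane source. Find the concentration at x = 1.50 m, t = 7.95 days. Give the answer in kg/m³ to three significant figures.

0.492 kg/m³

For an instantaneous plane source, C(x,t) = M/(n_e·A·√(4πDt)) · exp(−(x−vt)²/(4Dt)), with n_e·A the pore (flow) area.
Plume center vt = 0.356 × 7.95 = 2.8302 m, so the well at 1.50 m is 1.3302 m upgradient of the peak.
√(4πDt) = 3.071 m, giving peak height M/(n_e·A·√(4πDt)) = 102/(0.43 × 87.1 × 3.071) = 0.8868 kg/m³.
(x−vt)²/(4Dt) = (-1.3302)²/(4 × 0.0944 × 7.95) = 0.5894; exp(−0.5894) = 0.5547.
C = 0.8868 × 0.5547 = 0.492 kg/m³.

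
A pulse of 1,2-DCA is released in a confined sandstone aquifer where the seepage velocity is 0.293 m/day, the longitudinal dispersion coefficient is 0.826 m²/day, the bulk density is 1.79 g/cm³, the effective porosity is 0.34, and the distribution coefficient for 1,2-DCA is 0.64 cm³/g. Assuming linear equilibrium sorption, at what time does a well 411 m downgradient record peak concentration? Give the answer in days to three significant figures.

Retardation factor R = 1 + ρ_b·K_d/n = 1 + 1.79 × 0.64/0.34 = 4.369.
Sorption retards both mechanisms: v_R = v/R = 0.06706 m/day, D_R = D/R = 0.1891 m²/day.
Peak time from v_R²t² + 2D_R t − x² = 0: t = (√(D_R² + v_R²x²) − D_R)/v_R².
√(D_R² + v_R²x²) = √(0.1891² + 0.06706² × 411²) = 27.56; v_R² = 0.004497.
t = (27.56 − 0.1891)/0.004497 = 6090 days.

6090 days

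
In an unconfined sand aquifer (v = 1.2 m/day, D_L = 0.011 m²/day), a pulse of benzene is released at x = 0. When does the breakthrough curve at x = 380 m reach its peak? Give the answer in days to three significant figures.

For the 1D instantaneous-source solution, setting ∂C/∂t = 0 at fixed x gives v²t² + 2Dt − x² = 0, so t = (√(D² + v²x²) − D)/v².
√(D² + v²x²) = √(0.011² + 1.2² × 380²) = 456.0; v² = 1.44.
t = (456.0 − 0.011)/1.44 = 317 days (vs. the pure-advection estimate x/v = 317 d).

317 days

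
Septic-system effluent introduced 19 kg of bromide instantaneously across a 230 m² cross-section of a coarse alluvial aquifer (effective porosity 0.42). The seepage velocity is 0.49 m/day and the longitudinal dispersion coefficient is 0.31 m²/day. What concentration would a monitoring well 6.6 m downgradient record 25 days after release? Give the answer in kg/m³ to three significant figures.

For an instantaneous plane source, C(x,t) = M/(n_e·A·√(4πDt)) · exp(−(x−vt)²/(4Dt)), with n_e·A the pore (flow) area.
Plume center vt = 0.49 × 25 = 12.25 m, so the well at 6.6 m is 5.65 m upgradient of the peak.
√(4πDt) = 9.869 m, giving peak height M/(n_e·A·√(4πDt)) = 19/(0.42 × 230 × 9.869) = 0.01993 kg/m³.
(x−vt)²/(4Dt) = (-5.65)²/(4 × 0.31 × 25) = 1.030; exp(−1.030) = 0.3570.
C = 0.01993 × 0.3570 = 0.00712 kg/m³.

0.00712 kg/m³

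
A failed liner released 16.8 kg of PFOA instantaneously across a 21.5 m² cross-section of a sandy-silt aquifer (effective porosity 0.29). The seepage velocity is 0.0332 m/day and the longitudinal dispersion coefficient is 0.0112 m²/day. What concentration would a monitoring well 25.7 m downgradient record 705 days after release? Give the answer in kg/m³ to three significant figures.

0.229 kg/m³

For an instantaneous plane source, C(x,t) = M/(n_e·A·√(4πDt)) · exp(−(x−vt)²/(4Dt)), with n_e·A the pore (flow) area.
Plume center vt = 0.0332 × 705 = 23.406 m, so the well at 25.7 m is 2.294 m downgradient of the peak.
√(4πDt) = 9.961 m, giving peak height M/(n_e·A·√(4πDt)) = 16.8/(0.29 × 21.5 × 9.961) = 0.2705 kg/m³.
(x−vt)²/(4Dt) = (2.294)²/(4 × 0.0112 × 705) = 0.1666; exp(−0.1666) = 0.8465.
C = 0.2705 × 0.8465 = 0.229 kg/m³.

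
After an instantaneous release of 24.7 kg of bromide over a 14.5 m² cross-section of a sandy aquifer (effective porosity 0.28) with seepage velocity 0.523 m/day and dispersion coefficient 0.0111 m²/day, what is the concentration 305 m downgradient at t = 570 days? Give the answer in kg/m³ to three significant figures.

For an instantaneous plane source, C(x,t) = M/(n_e·A·√(4πDt)) · exp(−(x−vt)²/(4Dt)), with n_e·A the pore (flow) area.
Plume center vt = 0.523 × 570 = 298.11 m, so the well at 305 m is 6.89 m downgradient of the peak.
√(4πDt) = 8.917 m, giving peak height M/(n_e·A·√(4πDt)) = 24.7/(0.28 × 14.5 × 8.917) = 0.6823 kg/m³.
(x−vt)²/(4Dt) = (6.89)²/(4 × 0.0111 × 570) = 1.876; exp(−1.876) = 0.1532.
C = 0.6823 × 0.1532 = 0.105 kg/m³.

0.105 kg/m³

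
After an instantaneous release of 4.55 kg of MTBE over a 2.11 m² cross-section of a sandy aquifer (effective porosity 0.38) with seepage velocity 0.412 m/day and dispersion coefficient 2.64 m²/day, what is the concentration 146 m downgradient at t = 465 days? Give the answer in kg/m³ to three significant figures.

0.0299 kg/m³

For an instantaneous plane source, C(x,t) = M/(n_e·A·√(4πDt)) · exp(−(x−vt)²/(4Dt)), with n_e·A the pore (flow) area.
Plume center vt = 0.412 × 465 = 191.58 m, so the well at 146 m is 45.58 m upgradient of the peak.
√(4πDt) = 124.2 m, giving peak height M/(n_e·A·√(4πDt)) = 4.55/(0.38 × 2.11 × 124.2) = 0.04569 kg/m³.
(x−vt)²/(4Dt) = (-45.58)²/(4 × 2.64 × 465) = 0.4231; exp(−0.4231) = 0.6550.
C = 0.04569 × 0.6550 = 0.0299 kg/m³.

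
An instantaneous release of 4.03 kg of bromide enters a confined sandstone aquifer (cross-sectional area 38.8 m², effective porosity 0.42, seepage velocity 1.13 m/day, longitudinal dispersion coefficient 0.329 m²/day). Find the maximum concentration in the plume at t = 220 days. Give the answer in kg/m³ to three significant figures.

0.00820 kg/m³

The peak of an instantaneous 1D plume sits at x = vt; there the Gaussian factor is 1 and C_max = M/(n_e·A·√(4πDt)), where n_e·A is the pore area the mass is dissolved in.
√(4πDt) = √(4π × 0.329 × 220) = 30.16 m, so C_max = 4.03/(0.42 × 38.8 × 30.16) = 0.00820 kg/m³.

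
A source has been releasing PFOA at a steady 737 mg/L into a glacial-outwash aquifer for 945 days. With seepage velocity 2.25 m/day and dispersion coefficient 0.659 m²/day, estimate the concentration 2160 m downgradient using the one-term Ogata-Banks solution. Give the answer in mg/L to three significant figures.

125 mg/L

For a continuous step input, C/C₀ ≈ ½·erfc((x−vt)/(2√(Dt))).
vt = 2.25 × 945 = 2126.25 m and 2√(Dt) = 2√(0.659 × 945) = 49.91 m.
Argument (x−vt)/(2√(Dt)) = (2160 − 2126.25)/49.91 = 0.6762; ½·erfc(0.6762) = 0.1695.
C = 737 × 0.1695 = 125 mg/L.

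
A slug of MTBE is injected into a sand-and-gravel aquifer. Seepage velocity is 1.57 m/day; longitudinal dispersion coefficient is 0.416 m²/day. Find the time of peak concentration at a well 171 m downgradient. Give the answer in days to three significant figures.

For the 1D instantaneous-source solution, setting ∂C/∂t = 0 at fixed x gives v²t² + 2Dt − x² = 0, so t = (√(D² + v²x²) − D)/v².
√(D² + v²x²) = √(0.416² + 1.57² × 171²) = 268.5; v² = 2.4649.
t = (268.5 − 0.416)/2.4649 = 109 days (vs. the pure-advection estimate x/v = 109 d).

109 days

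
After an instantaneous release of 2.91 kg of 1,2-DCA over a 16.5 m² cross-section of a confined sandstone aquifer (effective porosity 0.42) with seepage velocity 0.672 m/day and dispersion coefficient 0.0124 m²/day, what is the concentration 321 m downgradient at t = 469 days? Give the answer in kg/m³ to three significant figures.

For an instantaneous plane source, C(x,t) = M/(n_e·A·√(4πDt)) · exp(−(x−vt)²/(4Dt)), with n_e·A the pore (flow) area.
Plume center vt = 0.672 × 469 = 315.168 m, so the well at 321 m is 5.832 m downgradient of the peak.
√(4πDt) = 8.549 m, giving peak height M/(n_e·A·√(4πDt)) = 2.91/(0.42 × 16.5 × 8.549) = 0.04912 kg/m³.
(x−vt)²/(4Dt) = (5.832)²/(4 × 0.0124 × 469) = 1.462; exp(−1.462) = 0.2318.
C = 0.04912 × 0.2318 = 0.0114 kg/m³.

0.0114 kg/m³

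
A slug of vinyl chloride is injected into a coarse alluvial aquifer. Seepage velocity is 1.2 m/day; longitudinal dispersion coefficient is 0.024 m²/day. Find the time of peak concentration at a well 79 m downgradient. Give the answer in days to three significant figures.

65.8 days

For the 1D instantaneous-source solution, setting ∂C/∂t = 0 at fixed x gives v²t² + 2Dt − x² = 0, so t = (√(D² + v²x²) − D)/v².
√(D² + v²x²) = √(0.024² + 1.2² × 79²) = 94.80; v² = 1.44.
t = (94.80 − 0.024)/1.44 = 65.8 days (vs. the pure-advection estimate x/v = 65.8 d).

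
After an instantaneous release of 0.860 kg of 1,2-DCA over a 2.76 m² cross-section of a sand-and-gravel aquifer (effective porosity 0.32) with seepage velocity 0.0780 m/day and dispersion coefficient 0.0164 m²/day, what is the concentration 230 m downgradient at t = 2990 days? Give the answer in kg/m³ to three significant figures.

0.0372 kg/m³

For an instantaneous plane source, C(x,t) = M/(n_e·A·√(4πDt)) · exp(−(x−vt)²/(4Dt)), with n_e·A the pore (flow) area.
Plume center vt = 0.0780 × 2990 = 233.22 m, so the well at 230 m is 3.22 m upgradient of the peak.
√(4πDt) = 24.82 m, giving peak height M/(n_e·A·√(4πDt)) = 0.860/(0.32 × 2.76 × 24.82) = 0.03923 kg/m³.
(x−vt)²/(4Dt) = (-3.22)²/(4 × 0.0164 × 2990) = 0.05286; exp(−0.05286) = 0.9485.
C = 0.03923 × 0.9485 = 0.0372 kg/m³.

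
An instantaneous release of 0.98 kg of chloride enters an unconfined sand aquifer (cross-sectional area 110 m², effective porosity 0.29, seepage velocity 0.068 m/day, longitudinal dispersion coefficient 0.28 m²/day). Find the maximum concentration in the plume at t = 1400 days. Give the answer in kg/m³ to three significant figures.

The peak of an instantaneous 1D plume sits at x = vt; there the Gaussian factor is 1 and C_max = M/(n_e·A·√(4πDt)), where n_e·A is the pore area the mass is dissolved in.
√(4πDt) = √(4π × 0.28 × 1400) = 70.19 m, so C_max = 0.98/(0.29 × 110 × 70.19) = 0.000438 kg/m³.

0.000438 kg/m³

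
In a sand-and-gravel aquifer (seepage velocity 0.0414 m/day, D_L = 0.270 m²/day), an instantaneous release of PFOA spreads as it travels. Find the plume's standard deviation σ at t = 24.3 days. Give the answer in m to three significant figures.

Dispersive spreading gives a Gaussian with σ² = 2Dt; advection only shifts the center.
σ = √(2 × 0.270 × 24.3) = 3.62 m.

3.62 m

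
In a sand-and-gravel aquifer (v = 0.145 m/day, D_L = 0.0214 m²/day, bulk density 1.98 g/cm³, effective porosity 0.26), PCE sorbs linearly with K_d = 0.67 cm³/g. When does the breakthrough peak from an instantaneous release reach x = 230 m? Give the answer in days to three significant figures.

9670 days

Retardation factor R = 1 + ρ_b·K_d/n = 1 + 1.98 × 0.67/0.26 = 6.102.
Sorption retards both mechanisms: v_R = v/R = 0.02376 m/day, D_R = D/R = 0.003507 m²/day.
Peak time from v_R²t² + 2D_R t − x² = 0: t = (√(D_R² + v_R²x²) − D_R)/v_R².
√(D_R² + v_R²x²) = √(0.003507² + 0.02376² × 230²) = 5.465; v_R² = 0.0005645.
t = (5.465 − 0.003507)/0.0005645 = 9670 days.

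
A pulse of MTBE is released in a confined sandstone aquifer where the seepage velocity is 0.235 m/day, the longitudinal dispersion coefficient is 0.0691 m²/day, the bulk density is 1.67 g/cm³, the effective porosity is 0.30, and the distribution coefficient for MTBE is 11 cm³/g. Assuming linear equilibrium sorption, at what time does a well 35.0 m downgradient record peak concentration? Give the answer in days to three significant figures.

9190 days

Retardation factor R = 1 + ρ_b·K_d/n = 1 + 1.67 × 11/0.30 = 62.23.
Sorption retards both mechanisms: v_R = v/R = 0.003776 m/day, D_R = D/R = 0.001110 m²/day.
Peak time from v_R²t² + 2D_R t − x² = 0: t = (√(D_R² + v_R²x²) − D_R)/v_R².
√(D_R² + v_R²x²) = √(0.001110² + 0.003776² × 35.0²) = 0.1322; v_R² = 1.426e-05.
t = (0.1322 − 0.001110)/1.426e-05 = 9190 days.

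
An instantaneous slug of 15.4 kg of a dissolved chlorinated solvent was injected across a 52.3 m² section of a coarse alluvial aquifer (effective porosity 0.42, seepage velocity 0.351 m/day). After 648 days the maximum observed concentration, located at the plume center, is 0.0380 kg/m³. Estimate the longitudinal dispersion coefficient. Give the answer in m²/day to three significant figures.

0.0418 m²/day

At the plume center C_max = M/(n_e·A·√(4πDt)), so D = M²/(4πt·(n_e·A·C_max)²).
n_e·A·C_max = 0.42 × 52.3 × 0.0380 = 0.8347 kg/m.
D = 15.4²/(4π × 648 × 0.8347²) = 0.0418 m²/day.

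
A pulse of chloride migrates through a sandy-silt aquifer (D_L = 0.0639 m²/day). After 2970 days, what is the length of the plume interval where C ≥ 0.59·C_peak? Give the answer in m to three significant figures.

The plume is Gaussian with σ = √(2Dt) = √(2 × 0.0639 × 2970) = 19.48 m.
C/C_peak = exp(−Δx²/(2σ²)) = 0.59 ⇒ Δx = σ·√(−2 ln 0.59) = 19.48 × 1.027 = 20.01 m.
Width = 2Δx = 40.0 m.

40.0 m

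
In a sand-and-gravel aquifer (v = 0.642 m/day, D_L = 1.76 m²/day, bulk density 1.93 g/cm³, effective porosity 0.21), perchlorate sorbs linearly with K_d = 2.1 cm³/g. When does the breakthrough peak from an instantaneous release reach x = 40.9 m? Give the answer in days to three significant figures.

Retardation factor R = 1 + ρ_b·K_d/n = 1 + 1.93 × 2.1/0.21 = 20.30.
Sorption retards both mechanisms: v_R = v/R = 0.03163 m/day, D_R = D/R = 0.08670 m²/day.
Peak time from v_R²t² + 2D_R t − x² = 0: t = (√(D_R² + v_R²x²) − D_R)/v_R².
√(D_R² + v_R²x²) = √(0.08670² + 0.03163² × 40.9²) = 1.297; v_R² = 0.001000.
t = (1.297 − 0.08670)/0.001000 = 1210 days.

1210 days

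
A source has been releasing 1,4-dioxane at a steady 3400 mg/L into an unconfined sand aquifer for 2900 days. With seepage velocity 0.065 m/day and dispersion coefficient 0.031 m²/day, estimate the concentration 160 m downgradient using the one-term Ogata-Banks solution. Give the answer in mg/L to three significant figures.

3340 mg/L

For a continuous step input, C/C₀ ≈ ½·erfc((x−vt)/(2√(Dt))).
vt = 0.065 × 2900 = 188.5 m and 2√(Dt) = 2√(0.031 × 2900) = 18.96 m.
Argument (x−vt)/(2√(Dt)) = (160 − 188.5)/18.96 = -1.503; ½·erfc(-1.503) = 0.9832.
C = 3400 × 0.9832 = 3340 mg/L.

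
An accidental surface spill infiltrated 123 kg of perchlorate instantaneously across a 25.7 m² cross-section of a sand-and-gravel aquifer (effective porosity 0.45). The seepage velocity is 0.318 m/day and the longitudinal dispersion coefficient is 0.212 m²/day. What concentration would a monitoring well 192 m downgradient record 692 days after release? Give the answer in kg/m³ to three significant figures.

For an instantaneous plane source, C(x,t) = M/(n_e·A·√(4πDt)) · exp(−(x−vt)²/(4Dt)), with n_e·A the pore (flow) area.
Plume center vt = 0.318 × 692 = 220.056 m, so the well at 192 m is 28.056 m upgradient of the peak.
√(4πDt) = 42.94 m, giving peak height M/(n_e·A·√(4πDt)) = 123/(0.45 × 25.7 × 42.94) = 0.2477 kg/m³.
(x−vt)²/(4Dt) = (-28.056)²/(4 × 0.212 × 692) = 1.341; exp(−1.341) = 0.2616.
C = 0.2477 × 0.2616 = 0.0648 kg/m³.

0.0648 kg/m³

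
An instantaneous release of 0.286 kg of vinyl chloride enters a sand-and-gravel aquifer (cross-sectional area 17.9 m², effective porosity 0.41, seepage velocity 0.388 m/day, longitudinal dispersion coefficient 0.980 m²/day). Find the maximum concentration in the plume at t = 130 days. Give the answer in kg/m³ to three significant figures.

The peak of an instantaneous 1D plume sits at x = vt; there the Gaussian factor is 1 and C_max = M/(n_e·A·√(4πDt)), where n_e·A is the pore area the mass is dissolved in.
√(4πDt) = √(4π × 0.980 × 130) = 40.01 m, so C_max = 0.286/(0.41 × 17.9 × 40.01) = 0.000974 kg/m³.

0.000974 kg/m³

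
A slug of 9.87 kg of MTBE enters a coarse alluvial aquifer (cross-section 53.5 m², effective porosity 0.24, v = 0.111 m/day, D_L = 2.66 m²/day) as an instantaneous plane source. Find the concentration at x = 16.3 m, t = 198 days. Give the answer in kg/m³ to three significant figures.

0.00931 kg/m³

For an instantaneous plane source, C(x,t) = M/(n_e·A·√(4πDt)) · exp(−(x−vt)²/(4Dt)), with n_e·A the pore (flow) area.
Plume center vt = 0.111 × 198 = 21.978 m, so the well at 16.3 m is 5.678 m upgradient of the peak.
√(4πDt) = 81.35 m, giving peak height M/(n_e·A·√(4πDt)) = 9.87/(0.24 × 53.5 × 81.35) = 0.009449 kg/m³.
(x−vt)²/(4Dt) = (-5.678)²/(4 × 2.66 × 198) = 0.01530; exp(−0.01530) = 0.9848.
C = 0.009449 × 0.9848 = 0.00931 kg/m³.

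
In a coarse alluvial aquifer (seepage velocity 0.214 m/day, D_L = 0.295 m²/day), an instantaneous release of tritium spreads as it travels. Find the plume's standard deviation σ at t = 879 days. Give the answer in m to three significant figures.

Dispersive spreading gives a Gaussian with σ² = 2Dt; advection only shifts the center.
σ = √(2 × 0.295 × 879) = 22.8 m.

22.8 m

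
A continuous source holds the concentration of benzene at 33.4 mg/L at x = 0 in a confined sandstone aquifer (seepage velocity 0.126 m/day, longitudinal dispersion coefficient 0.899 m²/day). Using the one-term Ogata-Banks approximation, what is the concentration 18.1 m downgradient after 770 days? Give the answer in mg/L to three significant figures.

32.8 mg/L

For a continuous step input, C/C₀ ≈ ½·erfc((x−vt)/(2√(Dt))).
vt = 0.126 × 770 = 97.02 m and 2√(Dt) = 2√(0.899 × 770) = 52.62 m.
Argument (x−vt)/(2√(Dt)) = (18.1 − 97.02)/52.62 = -1.500; ½·erfc(-1.500) = 0.9831.
C = 33.4 × 0.9831 = 32.8 mg/L.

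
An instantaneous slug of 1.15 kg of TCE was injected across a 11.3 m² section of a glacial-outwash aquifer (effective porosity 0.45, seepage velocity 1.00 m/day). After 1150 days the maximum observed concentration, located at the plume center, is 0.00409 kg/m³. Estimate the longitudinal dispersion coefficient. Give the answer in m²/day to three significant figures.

0.212 m²/day

At the plume center C_max = M/(n_e·A·√(4πDt)), so D = M²/(4πt·(n_e·A·C_max)²).
n_e·A·C_max = 0.45 × 11.3 × 0.00409 = 0.02080 kg/m.
D = 1.15²/(4π × 1150 × 0.02080²) = 0.212 m²/day.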